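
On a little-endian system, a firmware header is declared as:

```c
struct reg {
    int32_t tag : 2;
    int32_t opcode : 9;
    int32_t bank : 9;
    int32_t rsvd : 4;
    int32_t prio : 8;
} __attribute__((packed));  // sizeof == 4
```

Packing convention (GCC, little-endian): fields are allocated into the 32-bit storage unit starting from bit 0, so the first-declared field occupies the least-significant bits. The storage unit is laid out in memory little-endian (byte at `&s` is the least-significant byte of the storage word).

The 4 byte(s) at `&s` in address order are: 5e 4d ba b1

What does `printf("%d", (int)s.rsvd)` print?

-5

[0]=0x5e [1]=0x4d [2]=0xba [3]=0xb1 (little-endian) → word 0xb1ba4d5e
tag:2 @ bit 0 → (0xb1ba4d5e>>0)&0x3 = 0x2
opcode:9 @ bit 2 → (0xb1ba4d5e>>2)&0x1ff = 0x157
bank:9 @ bit 11 → (0xb1ba4d5e>>11)&0x1ff = 0x149
rsvd:4 @ bit 20 → (0xb1ba4d5e>>20)&0xf = 0xb  ←
prio:8 @ bit 24 → (0xb1ba4d5e>>24)&0xff = 0xb1
rsvd signed 4b, MSB=1: 11 - 16 = -5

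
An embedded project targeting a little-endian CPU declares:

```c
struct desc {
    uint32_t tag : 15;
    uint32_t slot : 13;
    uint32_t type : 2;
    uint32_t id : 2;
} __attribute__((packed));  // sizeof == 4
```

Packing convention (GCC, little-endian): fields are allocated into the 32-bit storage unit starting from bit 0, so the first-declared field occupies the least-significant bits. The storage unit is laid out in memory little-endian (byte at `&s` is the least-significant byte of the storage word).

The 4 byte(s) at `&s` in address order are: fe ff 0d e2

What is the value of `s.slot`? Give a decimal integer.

1051

[0]=0xfe [1]=0xff [2]=0x0d [3]=0xe2 (little-endian) → word 0xe20dfffe
tag:15 @ bit 0 → (0xe20dfffe>>0)&0x7fff = 0x7ffe
slot:13 @ bit 15 → (0xe20dfffe>>15)&0x1fff = 0x41b  ←
type:2 @ bit 28 → (0xe20dfffe>>28)&0x3 = 0x2
id:2 @ bit 30 → (0xe20dfffe>>30)&0x3 = 0x3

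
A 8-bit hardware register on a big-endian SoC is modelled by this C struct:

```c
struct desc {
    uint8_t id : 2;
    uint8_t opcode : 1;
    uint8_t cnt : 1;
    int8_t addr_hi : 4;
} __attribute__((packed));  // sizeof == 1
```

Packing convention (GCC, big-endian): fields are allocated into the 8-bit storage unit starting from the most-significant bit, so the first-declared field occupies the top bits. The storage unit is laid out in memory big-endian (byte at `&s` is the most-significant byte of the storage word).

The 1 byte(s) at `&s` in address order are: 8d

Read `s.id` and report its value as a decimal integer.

[0]=0x8d (big-endian) → word 0x8d
id [6+:2] = (word>>6) & 0x3 = 2  ←
opcode [5+:1] = (word>>5) & 0x1 = 0
cnt [4+:1] = (word>>4) & 0x1 = 0
addr_hi [0+:4] = (word>>0) & 0xf = 13

2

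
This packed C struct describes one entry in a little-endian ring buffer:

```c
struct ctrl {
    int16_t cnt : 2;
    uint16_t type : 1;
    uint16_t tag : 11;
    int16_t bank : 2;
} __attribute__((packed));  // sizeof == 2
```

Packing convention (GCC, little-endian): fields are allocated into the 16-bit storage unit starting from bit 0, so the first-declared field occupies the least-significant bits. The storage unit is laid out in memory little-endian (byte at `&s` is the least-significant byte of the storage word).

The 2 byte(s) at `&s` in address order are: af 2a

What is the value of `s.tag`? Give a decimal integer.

1365

[0]=0xaf [1]=0x2a (little-endian) → word 0x2aaf
cnt [0+:2] = (word>>0) & 0x3 = 3
type [2+:1] = (word>>2) & 0x1 = 1
tag [3+:11] = (word>>3) & 0x7ff = 1365  ←
bank [14+:2] = (word>>14) & 0x3 = 0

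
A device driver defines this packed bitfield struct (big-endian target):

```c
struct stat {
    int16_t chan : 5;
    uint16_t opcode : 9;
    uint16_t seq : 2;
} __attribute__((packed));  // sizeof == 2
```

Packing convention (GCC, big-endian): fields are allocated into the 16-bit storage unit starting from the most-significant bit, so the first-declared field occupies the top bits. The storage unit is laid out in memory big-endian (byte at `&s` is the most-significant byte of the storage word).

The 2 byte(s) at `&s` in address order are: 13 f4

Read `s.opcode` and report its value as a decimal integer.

253

[0]=0x13 [1]=0xf4 (big-endian) → word 0x13f4
chan [11+:5] = (word>>11) & 0x1f = 2
opcode [2+:9] = (word>>2) & 0x1ff = 253  ←
seq [0+:2] = (word>>0) & 0x3 = 0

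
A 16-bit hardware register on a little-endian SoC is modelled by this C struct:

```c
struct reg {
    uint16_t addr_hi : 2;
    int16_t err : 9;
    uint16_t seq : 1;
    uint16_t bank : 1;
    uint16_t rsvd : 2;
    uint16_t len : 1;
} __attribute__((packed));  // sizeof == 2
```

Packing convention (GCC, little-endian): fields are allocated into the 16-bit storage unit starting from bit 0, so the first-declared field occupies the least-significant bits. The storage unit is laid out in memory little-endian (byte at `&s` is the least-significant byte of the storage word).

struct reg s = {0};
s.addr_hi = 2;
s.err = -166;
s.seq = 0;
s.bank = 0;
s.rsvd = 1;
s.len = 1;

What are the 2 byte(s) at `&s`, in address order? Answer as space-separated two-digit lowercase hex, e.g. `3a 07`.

addr_hi (2b) val=2 bits=0x2 at bit 0: 0x0002
err (9b) val=-166 bits=0x15a at bit 2: 0x056a
seq (1b) val=0 bits=0x0 at bit 11: 0x056a
bank (1b) val=0 bits=0x0 at bit 12: 0x056a
rsvd (2b) val=1 bits=0x1 at bit 13: 0x256a
len (1b) val=1 bits=0x1 at bit 15: 0xa56a
word = 0xa56a → little-endian bytes:
  [0]=0x6a  [1]=0xa5

6a a5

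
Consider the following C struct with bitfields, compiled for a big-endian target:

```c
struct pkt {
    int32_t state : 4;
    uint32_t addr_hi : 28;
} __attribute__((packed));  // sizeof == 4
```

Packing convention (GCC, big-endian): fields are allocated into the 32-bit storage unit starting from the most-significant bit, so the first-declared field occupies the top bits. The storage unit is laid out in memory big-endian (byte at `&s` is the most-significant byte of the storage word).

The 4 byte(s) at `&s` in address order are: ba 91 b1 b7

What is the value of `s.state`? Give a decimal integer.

[0]=0xba [1]=0x91 [2]=0xb1 [3]=0xb7 (big-endian) → word 0xba91b1b7
state:4 @ bit 28 → (0xba91b1b7>>28)&0xf = 0xb  ←
addr_hi:28 @ bit 0 → (0xba91b1b7>>0)&0xfffffff = 0xa91b1b7
state signed 4b, MSB=1: 11 - 16 = -5

-5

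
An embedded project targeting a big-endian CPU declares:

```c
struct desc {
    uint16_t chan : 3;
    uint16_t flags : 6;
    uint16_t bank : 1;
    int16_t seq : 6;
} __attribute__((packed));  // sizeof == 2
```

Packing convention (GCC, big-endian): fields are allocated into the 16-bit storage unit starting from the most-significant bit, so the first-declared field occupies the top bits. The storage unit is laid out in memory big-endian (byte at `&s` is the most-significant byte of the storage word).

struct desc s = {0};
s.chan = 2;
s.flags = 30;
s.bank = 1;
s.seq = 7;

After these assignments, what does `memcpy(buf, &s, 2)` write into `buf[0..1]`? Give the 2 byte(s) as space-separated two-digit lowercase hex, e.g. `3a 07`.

chan:3 = 2 → 0x2 << 13 → word 0x4000
flags:6 = 30 → 0x1e << 7 → word 0x4f00
bank:1 = 1 → 0x1 << 6 → word 0x4f40
seq:6 = 7 → 0x7 << 0 → word 0x4f47
word = 0x4f47 → big-endian bytes:
  [0]=0x4f  [1]=0x47

4f 47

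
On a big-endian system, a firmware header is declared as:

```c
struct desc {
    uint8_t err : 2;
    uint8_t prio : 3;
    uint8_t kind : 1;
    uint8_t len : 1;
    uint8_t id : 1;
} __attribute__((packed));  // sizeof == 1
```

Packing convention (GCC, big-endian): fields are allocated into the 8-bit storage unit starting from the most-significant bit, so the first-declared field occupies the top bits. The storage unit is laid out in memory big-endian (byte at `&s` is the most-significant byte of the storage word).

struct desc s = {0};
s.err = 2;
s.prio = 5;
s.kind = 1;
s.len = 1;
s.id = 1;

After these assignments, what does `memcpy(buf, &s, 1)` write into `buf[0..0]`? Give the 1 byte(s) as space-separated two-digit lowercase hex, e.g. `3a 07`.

af

[6+:2] err=2 & 0x3 = 0x2; word=0x80
[3+:3] prio=5 & 0x7 = 0x5; word=0xa8
[2+:1] kind=1 & 0x1 = 0x1; word=0xac
[1+:1] len=1 & 0x1 = 0x1; word=0xae
[0+:1] id=1 & 0x1 = 0x1; word=0xaf
word = 0xaf → big-endian bytes:
  [0]=0xaf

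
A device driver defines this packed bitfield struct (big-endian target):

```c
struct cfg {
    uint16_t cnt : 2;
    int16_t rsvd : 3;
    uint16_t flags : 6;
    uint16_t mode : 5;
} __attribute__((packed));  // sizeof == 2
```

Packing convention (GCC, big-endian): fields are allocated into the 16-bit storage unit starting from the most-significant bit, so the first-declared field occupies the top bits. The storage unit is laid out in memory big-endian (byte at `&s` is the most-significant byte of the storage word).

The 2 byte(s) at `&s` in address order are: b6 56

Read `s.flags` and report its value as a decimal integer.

[0]=0xb6 [1]=0x56 (big-endian) → word 0xb656
cnt [14+:2] = (word>>14) & 0x3 = 2
rsvd [11+:3] = (word>>11) & 0x7 = 6
flags [5+:6] = (word>>5) & 0x3f = 50  ←
mode [0+:5] = (word>>0) & 0x1f = 22

50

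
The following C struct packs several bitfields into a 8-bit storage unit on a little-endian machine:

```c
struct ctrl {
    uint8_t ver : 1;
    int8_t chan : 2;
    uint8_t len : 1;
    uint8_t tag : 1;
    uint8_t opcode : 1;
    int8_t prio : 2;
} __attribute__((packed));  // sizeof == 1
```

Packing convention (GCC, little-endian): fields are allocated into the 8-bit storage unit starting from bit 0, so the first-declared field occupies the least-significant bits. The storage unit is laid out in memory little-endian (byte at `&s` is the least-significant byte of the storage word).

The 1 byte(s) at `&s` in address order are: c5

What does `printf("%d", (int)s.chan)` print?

[0]=0xc5 (little-endian) → word 0xc5
ver [0+:1] = (word>>0) & 0x1 = 1
chan [1+:2] = (word>>1) & 0x3 = 2  ←
len [3+:1] = (word>>3) & 0x1 = 0
tag [4+:1] = (word>>4) & 0x1 = 0
opcode [5+:1] = (word>>5) & 0x1 = 0
prio [6+:2] = (word>>6) & 0x3 = 3
chan signed 2b, MSB=1: 2 - 4 = -2

-2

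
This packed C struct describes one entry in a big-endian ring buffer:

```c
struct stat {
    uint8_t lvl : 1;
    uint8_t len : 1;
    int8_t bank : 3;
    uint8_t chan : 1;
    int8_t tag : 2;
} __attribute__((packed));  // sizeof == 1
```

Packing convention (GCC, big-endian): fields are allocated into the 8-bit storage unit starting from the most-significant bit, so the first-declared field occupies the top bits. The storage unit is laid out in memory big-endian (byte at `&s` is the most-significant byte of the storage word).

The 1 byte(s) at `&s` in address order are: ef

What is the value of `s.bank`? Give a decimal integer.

[0]=0xef (big-endian) → word 0xef
lvl:1 @ bit 7 → (0xef>>7)&0x1 = 0x1
len:1 @ bit 6 → (0xef>>6)&0x1 = 0x1
bank:3 @ bit 3 → (0xef>>3)&0x7 = 0x5  ←
chan:1 @ bit 2 → (0xef>>2)&0x1 = 0x1
tag:2 @ bit 0 → (0xef>>0)&0x3 = 0x3
bank signed 3b, MSB=1: 5 - 8 = -3

-3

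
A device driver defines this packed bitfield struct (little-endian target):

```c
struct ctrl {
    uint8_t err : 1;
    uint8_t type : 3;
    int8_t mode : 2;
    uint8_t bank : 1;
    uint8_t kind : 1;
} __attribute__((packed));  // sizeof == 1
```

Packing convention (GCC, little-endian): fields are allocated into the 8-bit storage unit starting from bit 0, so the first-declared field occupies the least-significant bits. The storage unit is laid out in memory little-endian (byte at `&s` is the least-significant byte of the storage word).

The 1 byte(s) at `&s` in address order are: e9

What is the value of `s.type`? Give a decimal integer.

[0]=0xe9 (little-endian) → word 0xe9
err [0+:1] = (word>>0) & 0x1 = 1
type [1+:3] = (word>>1) & 0x7 = 4  ←
mode [4+:2] = (word>>4) & 0x3 = 2
bank [6+:1] = (word>>6) & 0x1 = 1
kind [7+:1] = (word>>7) & 0x1 = 1

4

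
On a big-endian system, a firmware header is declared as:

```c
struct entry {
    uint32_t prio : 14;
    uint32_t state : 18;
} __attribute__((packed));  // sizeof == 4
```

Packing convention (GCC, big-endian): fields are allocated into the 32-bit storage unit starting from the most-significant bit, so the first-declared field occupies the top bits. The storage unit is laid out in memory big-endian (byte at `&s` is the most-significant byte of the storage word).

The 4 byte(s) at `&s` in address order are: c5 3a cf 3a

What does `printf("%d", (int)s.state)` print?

184122

[0]=0xc5 [1]=0x3a [2]=0xcf [3]=0x3a (big-endian) → word 0xc53acf3a
prio:14 @ bit 18 → (0xc53acf3a>>18)&0x3fff = 0x314e
state:18 @ bit 0 → (0xc53acf3a>>0)&0x3ffff = 0x2cf3a  ←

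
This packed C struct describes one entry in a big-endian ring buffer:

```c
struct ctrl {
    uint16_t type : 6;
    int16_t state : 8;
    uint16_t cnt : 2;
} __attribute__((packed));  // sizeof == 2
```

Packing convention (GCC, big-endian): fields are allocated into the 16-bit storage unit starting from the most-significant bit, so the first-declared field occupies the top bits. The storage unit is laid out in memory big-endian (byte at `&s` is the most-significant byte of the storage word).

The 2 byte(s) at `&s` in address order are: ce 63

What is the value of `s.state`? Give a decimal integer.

[0]=0xce [1]=0x63 (big-endian) → word 0xce63
type [10+:6] = (word>>10) & 0x3f = 51
state [2+:8] = (word>>2) & 0xff = 152  ←
cnt [0+:2] = (word>>0) & 0x3 = 3
state signed 8b, MSB=1: 152 - 256 = -104

-104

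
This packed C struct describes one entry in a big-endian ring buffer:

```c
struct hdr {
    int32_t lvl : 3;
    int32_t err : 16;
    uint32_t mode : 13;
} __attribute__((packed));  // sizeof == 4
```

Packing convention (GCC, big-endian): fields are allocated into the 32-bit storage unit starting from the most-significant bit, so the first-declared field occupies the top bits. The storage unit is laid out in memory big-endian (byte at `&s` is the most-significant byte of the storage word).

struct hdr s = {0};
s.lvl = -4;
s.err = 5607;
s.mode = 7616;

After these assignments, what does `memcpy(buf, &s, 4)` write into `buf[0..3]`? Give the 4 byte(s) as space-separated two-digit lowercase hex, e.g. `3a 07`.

lvl:3 = -4 → 0x4 << 29 → word 0x80000000
err:16 = 5607 → 0x15e7 << 13 → word 0x82bce000
mode:13 = 7616 → 0x1dc0 << 0 → word 0x82bcfdc0
word = 0x82bcfdc0 → big-endian bytes:
  [0]=0x82  [1]=0xbc  [2]=0xfd  [3]=0xc0

82 bc fd c0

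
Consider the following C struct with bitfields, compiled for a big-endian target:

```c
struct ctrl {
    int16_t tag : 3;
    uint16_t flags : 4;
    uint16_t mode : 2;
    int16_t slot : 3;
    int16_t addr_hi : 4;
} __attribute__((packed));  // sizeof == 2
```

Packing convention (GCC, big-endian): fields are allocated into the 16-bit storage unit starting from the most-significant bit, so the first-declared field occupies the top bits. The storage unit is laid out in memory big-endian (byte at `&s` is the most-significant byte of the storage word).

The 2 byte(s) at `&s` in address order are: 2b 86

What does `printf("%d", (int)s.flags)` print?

5

[0]=0x2b [1]=0x86 (big-endian) → word 0x2b86
tag:3 @ bit 13 → (0x2b86>>13)&0x7 = 0x1
flags:4 @ bit 9 → (0x2b86>>9)&0xf = 0x5  ←
mode:2 @ bit 7 → (0x2b86>>7)&0x3 = 0x3
slot:3 @ bit 4 → (0x2b86>>4)&0x7 = 0x0
addr_hi:4 @ bit 0 → (0x2b86>>0)&0xf = 0x6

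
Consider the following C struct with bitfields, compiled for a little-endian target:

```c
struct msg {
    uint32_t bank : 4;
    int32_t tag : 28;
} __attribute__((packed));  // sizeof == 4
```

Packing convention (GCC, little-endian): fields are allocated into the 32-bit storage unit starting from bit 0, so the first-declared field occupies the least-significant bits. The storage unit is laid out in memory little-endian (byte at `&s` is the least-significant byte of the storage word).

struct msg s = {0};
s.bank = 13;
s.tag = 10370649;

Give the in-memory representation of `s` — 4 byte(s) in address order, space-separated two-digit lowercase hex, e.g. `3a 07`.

bank:4 = 13 → 0xd << 0 → word 0x0000000d
tag:28 = 10370649 → 0x9e3e59 << 4 → word 0x09e3e59d
word = 0x09e3e59d → little-endian bytes:
  [0]=0x9d  [1]=0xe5  [2]=0xe3  [3]=0x09

9d e5 e3 09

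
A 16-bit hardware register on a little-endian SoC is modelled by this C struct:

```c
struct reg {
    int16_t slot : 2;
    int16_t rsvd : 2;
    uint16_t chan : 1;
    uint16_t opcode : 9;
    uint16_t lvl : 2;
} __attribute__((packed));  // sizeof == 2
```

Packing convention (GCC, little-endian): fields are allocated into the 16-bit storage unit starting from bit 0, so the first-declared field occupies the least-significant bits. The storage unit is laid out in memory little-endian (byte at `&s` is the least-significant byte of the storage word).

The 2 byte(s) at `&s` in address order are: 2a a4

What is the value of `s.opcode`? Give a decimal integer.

[0]=0x2a [1]=0xa4 (little-endian) → word 0xa42a
slot:2 @ bit 0 → (0xa42a>>0)&0x3 = 0x2
rsvd:2 @ bit 2 → (0xa42a>>2)&0x3 = 0x2
chan:1 @ bit 4 → (0xa42a>>4)&0x1 = 0x0
opcode:9 @ bit 5 → (0xa42a>>5)&0x1ff = 0x121  ←
lvl:2 @ bit 14 → (0xa42a>>14)&0x3 = 0x2

289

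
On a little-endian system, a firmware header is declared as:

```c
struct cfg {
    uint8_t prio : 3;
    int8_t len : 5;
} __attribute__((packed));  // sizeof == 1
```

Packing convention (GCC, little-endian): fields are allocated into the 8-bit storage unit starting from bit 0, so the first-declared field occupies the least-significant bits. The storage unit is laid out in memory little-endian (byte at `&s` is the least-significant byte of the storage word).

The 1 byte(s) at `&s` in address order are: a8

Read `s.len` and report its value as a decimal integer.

-11

[0]=0xa8 (little-endian) → word 0xa8
prio [0+:3] = (word>>0) & 0x7 = 0
len [3+:5] = (word>>3) & 0x1f = 21  ←
len signed 5b, MSB=1: 21 - 32 = -11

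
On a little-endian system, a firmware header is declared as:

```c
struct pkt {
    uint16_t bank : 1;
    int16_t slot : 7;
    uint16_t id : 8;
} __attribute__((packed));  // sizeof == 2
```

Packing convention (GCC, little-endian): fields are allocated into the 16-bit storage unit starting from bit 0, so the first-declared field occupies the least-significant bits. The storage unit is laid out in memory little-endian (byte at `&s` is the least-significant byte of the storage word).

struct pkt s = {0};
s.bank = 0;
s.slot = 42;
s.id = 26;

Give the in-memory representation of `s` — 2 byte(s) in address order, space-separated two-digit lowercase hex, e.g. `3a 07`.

[0+:1] bank=0 & 0x1 = 0x0; word=0x0000
[1+:7] slot=42 & 0x7f = 0x2a; word=0x0054
[8+:8] id=26 & 0xff = 0x1a; word=0x1a54
word = 0x1a54 → little-endian bytes:
  [0]=0x54  [1]=0x1a

54 1a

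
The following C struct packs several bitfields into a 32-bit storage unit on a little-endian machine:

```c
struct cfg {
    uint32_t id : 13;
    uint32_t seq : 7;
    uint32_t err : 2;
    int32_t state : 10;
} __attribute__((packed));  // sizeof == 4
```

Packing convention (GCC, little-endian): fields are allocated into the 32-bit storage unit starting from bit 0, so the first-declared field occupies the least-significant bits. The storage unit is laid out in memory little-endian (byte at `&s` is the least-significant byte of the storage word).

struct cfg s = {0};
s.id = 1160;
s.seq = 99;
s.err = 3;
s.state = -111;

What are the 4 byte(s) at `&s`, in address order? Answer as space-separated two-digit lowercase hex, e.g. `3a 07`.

88 64 7c e4

id (13b) val=1160 bits=0x488 at bit 0: 0x00000488
seq (7b) val=99 bits=0x63 at bit 13: 0x000c6488
err (2b) val=3 bits=0x3 at bit 20: 0x003c6488
state (10b) val=-111 bits=0x391 at bit 22: 0xe47c6488
word = 0xe47c6488 → little-endian bytes:
  [0]=0x88  [1]=0x64  [2]=0x7c  [3]=0xe4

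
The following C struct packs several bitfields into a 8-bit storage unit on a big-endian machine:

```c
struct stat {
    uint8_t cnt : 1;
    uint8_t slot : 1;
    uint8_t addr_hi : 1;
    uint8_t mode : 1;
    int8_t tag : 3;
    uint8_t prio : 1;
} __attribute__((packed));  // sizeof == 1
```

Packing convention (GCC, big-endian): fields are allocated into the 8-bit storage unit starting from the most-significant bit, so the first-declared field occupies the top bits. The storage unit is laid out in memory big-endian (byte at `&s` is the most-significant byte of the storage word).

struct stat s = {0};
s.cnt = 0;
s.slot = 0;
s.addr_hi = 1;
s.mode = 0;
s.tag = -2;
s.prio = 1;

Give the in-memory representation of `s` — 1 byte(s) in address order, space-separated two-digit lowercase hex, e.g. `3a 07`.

2d

cnt:1 = 0 → 0x0 << 7 → word 0x00
slot:1 = 0 → 0x0 << 6 → word 0x00
addr_hi:1 = 1 → 0x1 << 5 → word 0x20
mode:1 = 0 → 0x0 << 4 → word 0x20
tag:3 = -2 → 0x6 << 1 → word 0x2c
prio:1 = 1 → 0x1 << 0 → word 0x2d
word = 0x2d → big-endian bytes:
  [0]=0x2d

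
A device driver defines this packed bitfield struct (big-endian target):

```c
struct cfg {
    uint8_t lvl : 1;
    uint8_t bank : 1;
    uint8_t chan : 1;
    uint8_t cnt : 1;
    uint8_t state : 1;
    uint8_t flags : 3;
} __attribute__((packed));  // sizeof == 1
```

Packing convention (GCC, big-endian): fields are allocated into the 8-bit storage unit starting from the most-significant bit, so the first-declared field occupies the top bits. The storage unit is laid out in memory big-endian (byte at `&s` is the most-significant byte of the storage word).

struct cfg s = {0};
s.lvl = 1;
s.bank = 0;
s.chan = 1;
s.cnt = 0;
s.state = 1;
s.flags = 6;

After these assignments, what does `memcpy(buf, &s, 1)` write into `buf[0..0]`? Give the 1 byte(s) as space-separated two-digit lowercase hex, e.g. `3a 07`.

ae

[7+:1] lvl=1 & 0x1 = 0x1; word=0x80
[6+:1] bank=0 & 0x1 = 0x0; word=0x80
[5+:1] chan=1 & 0x1 = 0x1; word=0xa0
[4+:1] cnt=0 & 0x1 = 0x0; word=0xa0
[3+:1] state=1 & 0x1 = 0x1; word=0xa8
[0+:3] flags=6 & 0x7 = 0x6; word=0xae
word = 0xae → big-endian bytes:
  [0]=0xae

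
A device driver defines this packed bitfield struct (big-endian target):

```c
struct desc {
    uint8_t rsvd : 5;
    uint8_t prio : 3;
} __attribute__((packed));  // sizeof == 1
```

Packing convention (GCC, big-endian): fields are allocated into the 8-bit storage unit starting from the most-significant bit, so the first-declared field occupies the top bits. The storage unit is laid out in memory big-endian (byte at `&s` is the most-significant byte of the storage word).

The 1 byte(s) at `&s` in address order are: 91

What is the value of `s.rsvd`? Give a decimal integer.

[0]=0x91 (big-endian) → word 0x91
rsvd:5 @ bit 3 → (0x91>>3)&0x1f = 0x12  ←
prio:3 @ bit 0 → (0x91>>0)&0x7 = 0x1

18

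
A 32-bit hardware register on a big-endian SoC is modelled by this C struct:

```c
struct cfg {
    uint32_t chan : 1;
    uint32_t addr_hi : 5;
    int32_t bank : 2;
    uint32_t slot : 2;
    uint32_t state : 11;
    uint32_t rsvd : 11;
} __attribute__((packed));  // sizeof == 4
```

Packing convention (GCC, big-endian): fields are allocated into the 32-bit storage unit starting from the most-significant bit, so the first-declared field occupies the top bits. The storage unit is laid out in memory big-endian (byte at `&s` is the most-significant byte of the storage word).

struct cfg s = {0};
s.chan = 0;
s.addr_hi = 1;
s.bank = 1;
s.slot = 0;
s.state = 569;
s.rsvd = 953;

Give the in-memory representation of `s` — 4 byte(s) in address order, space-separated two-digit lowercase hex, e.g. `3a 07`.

chan:1 = 0 → 0x0 << 31 → word 0x00000000
addr_hi:5 = 1 → 0x1 << 26 → word 0x04000000
bank:2 = 1 → 0x1 << 24 → word 0x05000000
slot:2 = 0 → 0x0 << 22 → word 0x05000000
state:11 = 569 → 0x239 << 11 → word 0x0511c800
rsvd:11 = 953 → 0x3b9 << 0 → word 0x0511cbb9
word = 0x0511cbb9 → big-endian bytes:
  [0]=0x05  [1]=0x11  [2]=0xcb  [3]=0xb9

05 11 cb b9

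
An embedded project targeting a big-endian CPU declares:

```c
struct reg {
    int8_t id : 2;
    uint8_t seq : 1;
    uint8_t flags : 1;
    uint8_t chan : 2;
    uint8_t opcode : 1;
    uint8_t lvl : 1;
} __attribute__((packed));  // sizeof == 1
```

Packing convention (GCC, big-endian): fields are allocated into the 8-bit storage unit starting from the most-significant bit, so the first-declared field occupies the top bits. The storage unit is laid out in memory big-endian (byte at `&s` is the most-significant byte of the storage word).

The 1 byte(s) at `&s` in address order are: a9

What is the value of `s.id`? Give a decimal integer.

[0]=0xa9 (big-endian) → word 0xa9
id [6+:2] = (word>>6) & 0x3 = 2  ←
seq [5+:1] = (word>>5) & 0x1 = 1
flags [4+:1] = (word>>4) & 0x1 = 0
chan [2+:2] = (word>>2) & 0x3 = 2
opcode [1+:1] = (word>>1) & 0x1 = 0
lvl [0+:1] = (word>>0) & 0x1 = 1
id signed 2b, MSB=1: 2 - 4 = -2

-2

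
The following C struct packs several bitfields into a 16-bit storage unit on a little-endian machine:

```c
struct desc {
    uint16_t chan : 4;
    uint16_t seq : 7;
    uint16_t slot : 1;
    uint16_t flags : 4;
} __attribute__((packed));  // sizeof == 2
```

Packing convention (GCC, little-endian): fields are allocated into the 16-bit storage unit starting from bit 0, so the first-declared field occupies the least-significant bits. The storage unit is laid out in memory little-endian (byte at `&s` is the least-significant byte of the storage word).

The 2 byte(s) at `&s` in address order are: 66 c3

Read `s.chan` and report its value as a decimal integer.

6

[0]=0x66 [1]=0xc3 (little-endian) → word 0xc366
chan [0+:4] = (word>>0) & 0xf = 6  ←
seq [4+:7] = (word>>4) & 0x7f = 54
slot [11+:1] = (word>>11) & 0x1 = 0
flags [12+:4] = (word>>12) & 0xf = 12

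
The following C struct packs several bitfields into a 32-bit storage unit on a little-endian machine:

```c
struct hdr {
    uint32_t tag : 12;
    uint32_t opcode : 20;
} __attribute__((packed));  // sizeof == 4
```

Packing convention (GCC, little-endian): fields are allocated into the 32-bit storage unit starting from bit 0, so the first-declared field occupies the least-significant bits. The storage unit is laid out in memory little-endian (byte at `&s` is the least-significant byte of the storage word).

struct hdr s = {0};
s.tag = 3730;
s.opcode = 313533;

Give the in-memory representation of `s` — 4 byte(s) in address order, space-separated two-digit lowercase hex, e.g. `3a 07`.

tag:12 = 3730 → 0xe92 << 0 → word 0x00000e92
opcode:20 = 313533 → 0x4c8bd << 12 → word 0x4c8bde92
word = 0x4c8bde92 → little-endian bytes:
  [0]=0x92  [1]=0xde  [2]=0x8b  [3]=0x4c

92 de 8b 4c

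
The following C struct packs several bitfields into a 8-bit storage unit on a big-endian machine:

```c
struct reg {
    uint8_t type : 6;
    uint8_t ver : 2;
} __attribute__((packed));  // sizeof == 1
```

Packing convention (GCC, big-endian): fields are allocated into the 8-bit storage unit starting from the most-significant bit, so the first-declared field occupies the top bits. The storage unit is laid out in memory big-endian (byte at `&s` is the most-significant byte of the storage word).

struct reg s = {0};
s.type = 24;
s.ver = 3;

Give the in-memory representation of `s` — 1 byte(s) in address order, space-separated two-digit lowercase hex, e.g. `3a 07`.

63

type:6 = 24 → 0x18 << 2 → word 0x60
ver:2 = 3 → 0x3 << 0 → word 0x63
word = 0x63 → big-endian bytes:
  [0]=0x63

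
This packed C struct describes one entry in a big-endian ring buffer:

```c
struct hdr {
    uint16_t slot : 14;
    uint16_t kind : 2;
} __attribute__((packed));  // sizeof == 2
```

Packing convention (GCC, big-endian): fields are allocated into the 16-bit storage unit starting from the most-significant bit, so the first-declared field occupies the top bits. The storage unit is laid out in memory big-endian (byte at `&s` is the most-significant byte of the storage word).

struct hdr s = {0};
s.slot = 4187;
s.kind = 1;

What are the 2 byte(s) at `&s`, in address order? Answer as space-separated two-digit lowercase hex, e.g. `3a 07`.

41 6d

slot (14b) val=4187 bits=0x105b at bit 2: 0x416c
kind (2b) val=1 bits=0x1 at bit 0: 0x416d
word = 0x416d → big-endian bytes:
  [0]=0x41  [1]=0x6d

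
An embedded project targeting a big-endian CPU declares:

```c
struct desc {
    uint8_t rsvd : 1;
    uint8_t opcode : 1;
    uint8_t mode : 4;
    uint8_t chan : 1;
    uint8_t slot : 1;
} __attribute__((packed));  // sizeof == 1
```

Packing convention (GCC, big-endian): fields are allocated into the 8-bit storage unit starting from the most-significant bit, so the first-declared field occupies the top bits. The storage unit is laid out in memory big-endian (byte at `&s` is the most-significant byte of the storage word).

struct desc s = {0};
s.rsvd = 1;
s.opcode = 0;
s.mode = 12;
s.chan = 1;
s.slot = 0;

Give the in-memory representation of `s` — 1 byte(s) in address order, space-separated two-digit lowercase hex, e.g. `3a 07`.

[7+:1] rsvd=1 & 0x1 = 0x1; word=0x80
[6+:1] opcode=0 & 0x1 = 0x0; word=0x80
[2+:4] mode=12 & 0xf = 0xc; word=0xb0
[1+:1] chan=1 & 0x1 = 0x1; word=0xb2
[0+:1] slot=0 & 0x1 = 0x0; word=0xb2
word = 0xb2 → big-endian bytes:
  [0]=0xb2

b2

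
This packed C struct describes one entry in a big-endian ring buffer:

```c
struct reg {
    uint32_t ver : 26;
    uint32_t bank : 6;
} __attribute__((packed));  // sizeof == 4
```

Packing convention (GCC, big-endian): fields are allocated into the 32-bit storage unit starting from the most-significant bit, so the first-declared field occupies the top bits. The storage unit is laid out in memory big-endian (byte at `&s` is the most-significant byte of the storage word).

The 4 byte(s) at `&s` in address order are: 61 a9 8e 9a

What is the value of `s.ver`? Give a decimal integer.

[0]=0x61 [1]=0xa9 [2]=0x8e [3]=0x9a (big-endian) → word 0x61a98e9a
ver [6+:26] = (word>>6) & 0x3ffffff = 25601594  ←
bank [0+:6] = (word>>0) & 0x3f = 26

25601594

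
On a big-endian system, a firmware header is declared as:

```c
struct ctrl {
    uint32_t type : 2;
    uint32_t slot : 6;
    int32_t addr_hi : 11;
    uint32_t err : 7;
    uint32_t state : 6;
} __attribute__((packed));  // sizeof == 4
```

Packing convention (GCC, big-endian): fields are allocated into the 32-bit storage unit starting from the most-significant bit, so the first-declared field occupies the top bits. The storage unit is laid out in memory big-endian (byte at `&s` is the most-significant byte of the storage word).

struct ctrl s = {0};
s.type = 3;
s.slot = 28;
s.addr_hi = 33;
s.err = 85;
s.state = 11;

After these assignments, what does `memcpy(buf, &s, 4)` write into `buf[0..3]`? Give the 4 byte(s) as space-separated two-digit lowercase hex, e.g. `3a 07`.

[30+:2] type=3 & 0x3 = 0x3; word=0xc0000000
[24+:6] slot=28 & 0x3f = 0x1c; word=0xdc000000
[13+:11] addr_hi=33 & 0x7ff = 0x21; word=0xdc042000
[6+:7] err=85 & 0x7f = 0x55; word=0xdc043540
[0+:6] state=11 & 0x3f = 0xb; word=0xdc04354b
word = 0xdc04354b → big-endian bytes:
  [0]=0xdc  [1]=0x04  [2]=0x35  [3]=0x4b

dc 04 35 4b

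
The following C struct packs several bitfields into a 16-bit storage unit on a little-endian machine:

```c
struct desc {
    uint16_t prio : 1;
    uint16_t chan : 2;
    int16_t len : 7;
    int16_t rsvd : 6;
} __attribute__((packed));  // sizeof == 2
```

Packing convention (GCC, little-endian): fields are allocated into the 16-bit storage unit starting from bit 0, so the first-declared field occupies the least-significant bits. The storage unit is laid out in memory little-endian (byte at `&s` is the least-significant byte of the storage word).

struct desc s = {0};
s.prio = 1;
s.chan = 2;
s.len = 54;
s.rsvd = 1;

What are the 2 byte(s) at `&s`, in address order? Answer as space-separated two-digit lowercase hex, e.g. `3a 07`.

prio (1b) val=1 bits=0x1 at bit 0: 0x0001
chan (2b) val=2 bits=0x2 at bit 1: 0x0005
len (7b) val=54 bits=0x36 at bit 3: 0x01b5
rsvd (6b) val=1 bits=0x1 at bit 10: 0x05b5
word = 0x05b5 → little-endian bytes:
  [0]=0xb5  [1]=0x05

b5 05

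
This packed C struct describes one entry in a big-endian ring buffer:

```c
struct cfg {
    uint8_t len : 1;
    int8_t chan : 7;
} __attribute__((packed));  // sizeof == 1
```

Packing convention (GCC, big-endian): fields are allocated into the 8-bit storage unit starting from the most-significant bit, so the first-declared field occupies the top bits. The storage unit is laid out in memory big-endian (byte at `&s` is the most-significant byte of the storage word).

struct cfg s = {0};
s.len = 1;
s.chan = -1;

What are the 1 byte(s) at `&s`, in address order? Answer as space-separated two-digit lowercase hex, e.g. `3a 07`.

ff

len:1 = 1 → 0x1 << 7 → word 0x80
chan:7 = -1 → 0x7f << 0 → word 0xff
word = 0xff → big-endian bytes:
  [0]=0xff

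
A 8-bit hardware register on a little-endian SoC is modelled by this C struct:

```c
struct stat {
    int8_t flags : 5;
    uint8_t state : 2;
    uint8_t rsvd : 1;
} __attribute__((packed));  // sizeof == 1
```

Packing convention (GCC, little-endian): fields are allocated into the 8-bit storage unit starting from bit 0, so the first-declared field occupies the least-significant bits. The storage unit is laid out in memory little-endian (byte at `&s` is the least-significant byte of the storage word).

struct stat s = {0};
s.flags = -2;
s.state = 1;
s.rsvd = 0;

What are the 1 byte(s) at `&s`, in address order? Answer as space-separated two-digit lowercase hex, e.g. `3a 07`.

3e

flags (5b) val=-2 bits=0x1e at bit 0: 0x1e
state (2b) val=1 bits=0x1 at bit 5: 0x3e
rsvd (1b) val=0 bits=0x0 at bit 7: 0x3e
word = 0x3e → little-endian bytes:
  [0]=0x3e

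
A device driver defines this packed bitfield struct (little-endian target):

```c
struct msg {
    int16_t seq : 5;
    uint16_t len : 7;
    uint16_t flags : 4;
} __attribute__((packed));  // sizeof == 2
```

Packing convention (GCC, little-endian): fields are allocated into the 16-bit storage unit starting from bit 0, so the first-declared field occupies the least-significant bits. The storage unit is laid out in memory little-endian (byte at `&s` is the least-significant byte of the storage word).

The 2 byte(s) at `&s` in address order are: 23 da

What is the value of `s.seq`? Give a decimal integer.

3

[0]=0x23 [1]=0xda (little-endian) → word 0xda23
seq:5 @ bit 0 → (0xda23>>0)&0x1f = 0x3  ←
len:7 @ bit 5 → (0xda23>>5)&0x7f = 0x51
flags:4 @ bit 12 → (0xda23>>12)&0xf = 0xd
seq signed 5b, MSB=0: value = 3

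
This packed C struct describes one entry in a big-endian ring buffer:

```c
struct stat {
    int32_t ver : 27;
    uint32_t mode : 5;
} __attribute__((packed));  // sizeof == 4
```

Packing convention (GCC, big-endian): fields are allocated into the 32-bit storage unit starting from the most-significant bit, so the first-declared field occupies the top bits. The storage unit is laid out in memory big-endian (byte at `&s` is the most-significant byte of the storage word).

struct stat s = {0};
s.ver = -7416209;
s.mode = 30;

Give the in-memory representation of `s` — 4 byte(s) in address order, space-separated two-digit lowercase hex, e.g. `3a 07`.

f1 da cd fe

[5+:27] ver=-7416209 & 0x7ffffff = 0x78ed66f; word=0xf1dacde0
[0+:5] mode=30 & 0x1f = 0x1e; word=0xf1dacdfe
word = 0xf1dacdfe → big-endian bytes:
  [0]=0xf1  [1]=0xda  [2]=0xcd  [3]=0xfe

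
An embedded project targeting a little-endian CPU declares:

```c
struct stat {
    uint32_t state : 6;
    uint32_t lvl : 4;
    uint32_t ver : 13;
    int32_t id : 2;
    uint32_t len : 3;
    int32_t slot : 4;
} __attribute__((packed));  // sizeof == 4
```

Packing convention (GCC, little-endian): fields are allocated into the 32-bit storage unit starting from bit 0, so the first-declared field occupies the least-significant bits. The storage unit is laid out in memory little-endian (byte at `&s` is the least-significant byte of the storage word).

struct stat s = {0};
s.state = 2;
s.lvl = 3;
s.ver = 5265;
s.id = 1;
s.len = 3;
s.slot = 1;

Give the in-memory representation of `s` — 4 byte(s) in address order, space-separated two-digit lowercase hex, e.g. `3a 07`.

[0+:6] state=2 & 0x3f = 0x2; word=0x00000002
[6+:4] lvl=3 & 0xf = 0x3; word=0x000000c2
[10+:13] ver=5265 & 0x1fff = 0x1491; word=0x005244c2
[23+:2] id=1 & 0x3 = 0x1; word=0x00d244c2
[25+:3] len=3 & 0x7 = 0x3; word=0x06d244c2
[28+:4] slot=1 & 0xf = 0x1; word=0x16d244c2
word = 0x16d244c2 → little-endian bytes:
  [0]=0xc2  [1]=0x44  [2]=0xd2  [3]=0x16

c2 44 d2 16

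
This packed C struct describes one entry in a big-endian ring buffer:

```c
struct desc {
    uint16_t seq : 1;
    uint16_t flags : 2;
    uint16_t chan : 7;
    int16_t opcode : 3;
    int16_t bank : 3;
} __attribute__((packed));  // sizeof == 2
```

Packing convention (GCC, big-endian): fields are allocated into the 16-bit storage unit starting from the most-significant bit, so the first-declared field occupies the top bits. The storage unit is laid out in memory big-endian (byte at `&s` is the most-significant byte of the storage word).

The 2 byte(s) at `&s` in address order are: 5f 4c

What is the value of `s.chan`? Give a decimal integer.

125

[0]=0x5f [1]=0x4c (big-endian) → word 0x5f4c
seq [15+:1] = (word>>15) & 0x1 = 0
flags [13+:2] = (word>>13) & 0x3 = 2
chan [6+:7] = (word>>6) & 0x7f = 125  ←
opcode [3+:3] = (word>>3) & 0x7 = 1
bank [0+:3] = (word>>0) & 0x7 = 4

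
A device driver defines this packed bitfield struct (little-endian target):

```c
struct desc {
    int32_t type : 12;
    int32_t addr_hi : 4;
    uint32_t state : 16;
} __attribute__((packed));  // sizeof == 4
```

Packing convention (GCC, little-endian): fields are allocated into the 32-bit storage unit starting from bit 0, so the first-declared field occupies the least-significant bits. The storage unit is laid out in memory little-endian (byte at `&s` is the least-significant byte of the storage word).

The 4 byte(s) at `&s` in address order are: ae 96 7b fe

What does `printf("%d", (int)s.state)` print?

65147

[0]=0xae [1]=0x96 [2]=0x7b [3]=0xfe (little-endian) → word 0xfe7b96ae
type [0+:12] = (word>>0) & 0xfff = 1710
addr_hi [12+:4] = (word>>12) & 0xf = 9
state [16+:16] = (word>>16) & 0xffff = 65147  ←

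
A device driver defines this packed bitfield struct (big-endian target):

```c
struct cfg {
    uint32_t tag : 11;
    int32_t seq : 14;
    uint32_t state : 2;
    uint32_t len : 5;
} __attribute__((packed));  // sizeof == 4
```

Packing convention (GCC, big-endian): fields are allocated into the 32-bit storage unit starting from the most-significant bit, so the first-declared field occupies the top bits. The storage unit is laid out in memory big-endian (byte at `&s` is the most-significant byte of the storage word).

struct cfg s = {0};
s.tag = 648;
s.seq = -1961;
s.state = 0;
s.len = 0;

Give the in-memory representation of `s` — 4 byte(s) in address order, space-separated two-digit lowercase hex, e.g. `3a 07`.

51 1c 2b 80

tag (11b) val=648 bits=0x288 at bit 21: 0x51000000
seq (14b) val=-1961 bits=0x3857 at bit 7: 0x511c2b80
state (2b) val=0 bits=0x0 at bit 5: 0x511c2b80
len (5b) val=0 bits=0x0 at bit 0: 0x511c2b80
word = 0x511c2b80 → big-endian bytes:
  [0]=0x51  [1]=0x1c  [2]=0x2b  [3]=0x80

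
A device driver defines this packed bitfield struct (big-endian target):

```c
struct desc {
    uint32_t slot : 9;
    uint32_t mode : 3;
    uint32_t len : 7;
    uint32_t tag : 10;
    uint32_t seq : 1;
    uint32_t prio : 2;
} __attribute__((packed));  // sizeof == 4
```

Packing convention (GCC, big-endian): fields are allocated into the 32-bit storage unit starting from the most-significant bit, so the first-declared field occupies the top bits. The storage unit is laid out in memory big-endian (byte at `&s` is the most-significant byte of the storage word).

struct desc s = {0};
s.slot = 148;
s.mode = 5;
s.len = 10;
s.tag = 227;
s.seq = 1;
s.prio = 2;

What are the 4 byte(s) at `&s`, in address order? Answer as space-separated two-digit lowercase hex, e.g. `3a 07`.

[23+:9] slot=148 & 0x1ff = 0x94; word=0x4a000000
[20+:3] mode=5 & 0x7 = 0x5; word=0x4a500000
[13+:7] len=10 & 0x7f = 0xa; word=0x4a514000
[3+:10] tag=227 & 0x3ff = 0xe3; word=0x4a514718
[2+:1] seq=1 & 0x1 = 0x1; word=0x4a51471c
[0+:2] prio=2 & 0x3 = 0x2; word=0x4a51471e
word = 0x4a51471e → big-endian bytes:
  [0]=0x4a  [1]=0x51  [2]=0x47  [3]=0x1e

4a 51 47 1e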